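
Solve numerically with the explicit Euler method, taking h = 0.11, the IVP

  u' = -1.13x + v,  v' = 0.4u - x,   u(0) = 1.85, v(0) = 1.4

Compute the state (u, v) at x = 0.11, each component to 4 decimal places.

2.0040, 1.4814

Euler on (u,v): u_{n+1} = u_n + h·u', v_{n+1} = v_n + h·v'.
0.000000: (1.850000, 1.400000); f=(1.400000, 0.740000) → (2.004000, 1.481400)
(u(0.11), v(0.11)) ≈ (2.0040, 1.4814)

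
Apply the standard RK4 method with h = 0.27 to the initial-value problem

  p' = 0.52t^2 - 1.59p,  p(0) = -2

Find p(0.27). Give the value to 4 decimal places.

RK4: k1 = f(t_n, p_n); k2 = f(t_n + h/2, p_n + (h/2)·k1); k3 = f(t_n + h/2, p_n + (h/2)·k2); k4 = f(t_n + h, p_n + h·k3); p_{n+1} = p_n + (h/6)·(k1 + 2k2 + 2k3 + k4).
t=0.000000, p=-2.000000:
  k1 = f(0.000000, -2.000000) = 3.180000
  k2 = f(0.135000, -1.570700) = 2.506890
  k3 = f(0.135000, -1.661570) = 2.651373
  k4 = f(0.270000, -1.284129) = 2.079674
  p ← -2.000000 + (0.27/6)·(k1 + 2k2 + 2k3 + k4) = -1.299071
p(0.27) ≈ -1.2991

-1.2991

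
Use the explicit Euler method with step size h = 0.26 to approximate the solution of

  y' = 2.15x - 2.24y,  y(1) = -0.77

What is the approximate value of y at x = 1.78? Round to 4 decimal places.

1.1852

Euler: y_{n+1} = y_n + h·f(x_n, y_n).
x=1.000000, y=-0.770000: f=3.874800 → y ← -0.770000 + 0.26·3.874800 = 0.237448
x=1.260000, y=0.237448: f=2.177116 → y ← 0.237448 + 0.26·2.177116 = 0.803498
x=1.520000, y=0.803498: f=1.468164 → y ← 0.803498 + 0.26·1.468164 = 1.185221
y(1.78) ≈ 1.1852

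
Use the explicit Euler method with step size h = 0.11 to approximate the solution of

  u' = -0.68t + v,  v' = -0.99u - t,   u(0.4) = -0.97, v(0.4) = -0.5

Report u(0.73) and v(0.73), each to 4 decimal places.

Euler on (u,v): u_{n+1} = u_n + h·u', v_{n+1} = v_n + h·v'.
0.400000: (-0.970000, -0.500000); f=(-0.772000, 0.560300) → (-1.054920, -0.438367)
0.510000: (-1.054920, -0.438367); f=(-0.785167, 0.534371) → (-1.141288, -0.379586)
0.620000: (-1.141288, -0.379586); f=(-0.801186, 0.509875) → (-1.229419, -0.323500)
(u(0.73), v(0.73)) ≈ (-1.2294, -0.3235)

-1.2294, -0.3235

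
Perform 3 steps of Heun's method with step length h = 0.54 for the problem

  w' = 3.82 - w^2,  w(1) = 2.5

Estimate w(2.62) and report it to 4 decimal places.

Heun: k1 = f(t_n, w_n); k2 = f(t_n + h, w_n + h·k1); w_{n+1} = w_n + (h/2)·(k1 + k2).
t=1.000000, w=2.500000:
  k1 = f(1.000000, 2.500000) = -2.430000
  k2 = f(1.540000, 1.187800) = 2.409131
  w ← 2.500000 + (0.54/2)·(-2.430000 + 2.409131) = 2.494365
t=1.540000, w=2.494365:
  k1 = f(1.540000, 2.494365) = -2.401859
  k2 = f(2.080000, 1.197362) = 2.386325
  w ← 2.494365 + (0.54/2)·(-2.401859 + 2.386325) = 2.490171
t=2.080000, w=2.490171:
  k1 = f(2.080000, 2.490171) = -2.380953
  k2 = f(2.620000, 1.204457) = 2.369284
  w ← 2.490171 + (0.54/2)·(-2.380953 + 2.369284) = 2.487021
w(2.62) ≈ 2.4870

2.4870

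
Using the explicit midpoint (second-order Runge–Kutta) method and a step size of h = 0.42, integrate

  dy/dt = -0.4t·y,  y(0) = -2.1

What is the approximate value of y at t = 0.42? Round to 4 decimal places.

Midpoint: k1 = f(t_n, y_n); k2 = f(t_n + h/2, y_n + (h/2)·k1); y_{n+1} = y_n + h·k2.
t=0.000000, y=-2.100000:
  k1 = f(0.000000, -2.100000) = 0.000000
  k2 = f(0.210000, -2.100000) = 0.176400
  y ← -2.100000 + 0.42·0.176400 = -2.025912
y(0.42) ≈ -2.0259

-2.0259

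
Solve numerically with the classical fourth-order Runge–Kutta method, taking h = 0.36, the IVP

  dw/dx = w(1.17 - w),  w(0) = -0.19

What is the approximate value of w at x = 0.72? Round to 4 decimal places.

-0.5613

RK4: k1 = f(x_n, w_n); k2 = f(x_n + h/2, w_n + (h/2)·k1); k3 = f(x_n + h/2, w_n + (h/2)·k2); k4 = f(x_n + h, w_n + h·k3); w_{n+1} = w_n + (h/6)·(k1 + 2k2 + 2k3 + k4).
x=0.000000, w=-0.190000:
  k1 = f(0.000000, -0.190000) = -0.258400
  k2 = f(0.180000, -0.236512) = -0.332657
  k3 = f(0.180000, -0.249878) = -0.354797
  k4 = f(0.360000, -0.317727) = -0.472691
  w ← -0.190000 + (0.36/6)·(k1 + 2k2 + 2k3 + k4) = -0.316360
x=0.360000, w=-0.316360:
  k1 = f(0.360000, -0.316360) = -0.470225
  k2 = f(0.540000, -0.401000) = -0.629972
  k3 = f(0.540000, -0.429755) = -0.687502
  k4 = f(0.720000, -0.563861) = -0.977656
  w ← -0.316360 + (0.36/6)·(k1 + 2k2 + 2k3 + k4) = -0.561330
w(0.72) ≈ -0.5613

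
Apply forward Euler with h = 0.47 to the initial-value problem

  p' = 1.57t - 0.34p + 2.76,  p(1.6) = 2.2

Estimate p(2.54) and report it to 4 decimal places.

6.4596

Euler: p_{n+1} = p_n + h·f(t_n, p_n).
t=1.600000, p=2.200000: f=4.524000 → p ← 2.200000 + 0.47·4.524000 = 4.326280
t=2.070000, p=4.326280: f=4.538965 → p ← 4.326280 + 0.47·4.538965 = 6.459593
p(2.54) ≈ 6.4596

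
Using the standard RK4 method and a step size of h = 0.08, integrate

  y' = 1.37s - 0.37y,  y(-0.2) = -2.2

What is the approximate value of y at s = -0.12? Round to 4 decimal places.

RK4: k1 = f(s_n, y_n); k2 = f(s_n + h/2, y_n + (h/2)·k1); k3 = f(s_n + h/2, y_n + (h/2)·k2); k4 = f(s_n + h, y_n + h·k3); y_{n+1} = y_n + (h/6)·(k1 + 2k2 + 2k3 + k4).
s=-0.200000, y=-2.200000:
  k1 = f(-0.200000, -2.200000) = 0.540000
  k2 = f(-0.160000, -2.178400) = 0.586808
  k3 = f(-0.160000, -2.176528) = 0.586115
  k4 = f(-0.120000, -2.153111) = 0.632251
  y ← -2.200000 + (0.08/6)·(k1 + 2k2 + 2k3 + k4) = -2.153092
y(-0.12) ≈ -2.1531

-2.1531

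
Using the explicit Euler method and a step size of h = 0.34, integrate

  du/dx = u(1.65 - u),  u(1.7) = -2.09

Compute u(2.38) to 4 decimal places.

-15.0747

Euler: u_{n+1} = u_n + h·f(x_n, u_n).
x=1.700000, u=-2.090000: f=-7.816600 → u ← -2.090000 + 0.34·(-7.816600) = -4.747644
x=2.040000, u=-4.747644: f=-30.373736 → u ← -4.747644 + 0.34·(-30.373736) = -15.074714
u(2.38) ≈ -15.0747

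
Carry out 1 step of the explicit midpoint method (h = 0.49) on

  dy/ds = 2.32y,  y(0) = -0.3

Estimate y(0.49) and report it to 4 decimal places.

-0.8349

Midpoint: k1 = f(s_n, y_n); k2 = f(s_n + h/2, y_n + (h/2)·k1); y_{n+1} = y_n + h·k2.
s=0.000000, y=-0.300000:
  k1 = f(0.000000, -0.300000) = -0.696000
  k2 = f(0.245000, -0.470520) = -1.091606
  y ← -0.300000 + 0.49·(-1.091606) = -0.834887
y(0.49) ≈ -0.8349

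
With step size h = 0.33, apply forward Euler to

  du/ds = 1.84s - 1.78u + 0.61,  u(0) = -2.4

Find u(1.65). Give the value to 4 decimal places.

Euler: u_{n+1} = u_n + h·f(s_n, u_n).
s=0.000000, u=-2.400000: f=4.882000 → u ← -2.400000 + 0.33·4.882000 = -0.788940
s=0.330000, u=-0.788940: f=2.621513 → u ← -0.788940 + 0.33·2.621513 = 0.076159
s=0.660000, u=0.076159: f=1.688836 → u ← 0.076159 + 0.33·1.688836 = 0.633475
s=0.990000, u=0.633475: f=1.304014 → u ← 0.633475 + 0.33·1.304014 = 1.063800
s=1.320000, u=1.063800: f=1.145236 → u ← 1.063800 + 0.33·1.145236 = 1.441728
u(1.65) ≈ 1.4417

1.4417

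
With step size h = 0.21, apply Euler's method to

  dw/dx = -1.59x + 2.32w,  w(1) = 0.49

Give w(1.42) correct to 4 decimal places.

Euler: w_{n+1} = w_n + h·f(x_n, w_n).
x=1.000000, w=0.490000: f=-0.453200 → w ← 0.490000 + 0.21·(-0.453200) = 0.394828
x=1.210000, w=0.394828: f=-1.007899 → w ← 0.394828 + 0.21·(-1.007899) = 0.183169
w(1.42) ≈ 0.1832

0.1832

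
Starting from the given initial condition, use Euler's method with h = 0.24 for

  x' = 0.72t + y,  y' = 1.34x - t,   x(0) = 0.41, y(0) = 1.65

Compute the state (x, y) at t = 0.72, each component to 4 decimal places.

Euler on (x,y): x_{n+1} = x_n + h·x', y_{n+1} = y_n + h·y'.
0.000000: (0.410000, 1.650000); f=(1.650000, 0.549400) → (0.806000, 1.781856)
0.240000: (0.806000, 1.781856); f=(1.954656, 0.840040) → (1.275117, 1.983466)
0.480000: (1.275117, 1.983466); f=(2.329066, 1.228657) → (1.834093, 2.278343)
(x(0.72), y(0.72)) ≈ (1.8341, 2.2783)

1.8341, 2.2783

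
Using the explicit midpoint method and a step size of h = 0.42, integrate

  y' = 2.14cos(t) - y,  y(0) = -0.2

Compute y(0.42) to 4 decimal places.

0.5567

Midpoint: k1 = f(t_n, y_n); k2 = f(t_n + h/2, y_n + (h/2)·k1); y_{n+1} = y_n + h·k2.
t=0.000000, y=-0.200000:
  k1 = f(0.000000, -0.200000) = 2.340000
  k2 = f(0.210000, 0.291400) = 1.801586
  y ← -0.200000 + 0.42·1.801586 = 0.556666
y(0.42) ≈ 0.5567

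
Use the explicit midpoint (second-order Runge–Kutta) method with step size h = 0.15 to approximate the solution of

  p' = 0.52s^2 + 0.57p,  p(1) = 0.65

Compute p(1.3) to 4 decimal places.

Midpoint: k1 = f(s_n, p_n); k2 = f(s_n + h/2, p_n + (h/2)·k1); p_{n+1} = p_n + h·k2.
s=1.000000, p=0.650000:
  k1 = f(1.000000, 0.650000) = 0.890500
  k2 = f(1.075000, 0.716788) = 1.009494
  p ← 0.650000 + 0.15·1.009494 = 0.801424
s=1.150000, p=0.801424:
  k1 = f(1.150000, 0.801424) = 1.144512
  k2 = f(1.225000, 0.887262) = 1.286065
  p ← 0.801424 + 0.15·1.286065 = 0.994334
p(1.3) ≈ 0.9943

0.9943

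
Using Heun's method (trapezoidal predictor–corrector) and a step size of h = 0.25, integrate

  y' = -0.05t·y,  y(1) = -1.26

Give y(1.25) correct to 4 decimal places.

Heun: k1 = f(t_n, y_n); k2 = f(t_n + h, y_n + h·k1); y_{n+1} = y_n + (h/2)·(k1 + k2).
t=1.000000, y=-1.260000:
  k1 = f(1.000000, -1.260000) = 0.063000
  k2 = f(1.250000, -1.244250) = 0.077766
  y ← -1.260000 + (0.25/2)·(0.063000 + 0.077766) = -1.242404
y(1.25) ≈ -1.2424

-1.2424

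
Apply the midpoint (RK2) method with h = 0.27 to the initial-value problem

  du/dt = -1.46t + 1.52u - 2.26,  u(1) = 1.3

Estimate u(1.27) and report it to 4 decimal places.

Midpoint: k1 = f(t_n, u_n); k2 = f(t_n + h/2, u_n + (h/2)·k1); u_{n+1} = u_n + h·k2.
t=1.000000, u=1.300000:
  k1 = f(1.000000, 1.300000) = -1.744000
  k2 = f(1.135000, 1.064560) = -2.298969
  u ← 1.300000 + 0.27·(-2.298969) = 0.679278
u(1.27) ≈ 0.6793

0.6793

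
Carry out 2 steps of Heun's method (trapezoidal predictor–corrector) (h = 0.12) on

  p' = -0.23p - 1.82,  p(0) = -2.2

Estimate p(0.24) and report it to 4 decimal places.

Heun: k1 = f(t_n, p_n); k2 = f(t_n + h, p_n + h·k1); p_{n+1} = p_n + (h/2)·(k1 + k2).
t=0.000000, p=-2.200000:
  k1 = f(0.000000, -2.200000) = -1.314000
  k2 = f(0.120000, -2.357680) = -1.277734
  p ← -2.200000 + (0.12/2)·(-1.314000 + (-1.277734)) = -2.355504
t=0.120000, p=-2.355504:
  k1 = f(0.120000, -2.355504) = -1.278234
  k2 = f(0.240000, -2.508892) = -1.242955
  p ← -2.355504 + (0.12/2)·(-1.278234 + (-1.242955)) = -2.506775
p(0.24) ≈ -2.5068

-2.5068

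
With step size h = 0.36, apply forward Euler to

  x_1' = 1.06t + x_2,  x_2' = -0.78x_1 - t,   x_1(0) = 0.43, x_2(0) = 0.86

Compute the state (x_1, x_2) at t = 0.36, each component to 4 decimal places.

0.7396, 0.7393

Euler on (x_1,x_2): x_1_{n+1} = x_1_n + h·x_1', x_2_{n+1} = x_2_n + h·x_2'.
0.000000: (0.430000, 0.860000); f=(0.860000, -0.335400) → (0.739600, 0.739256)
(x_1(0.36), x_2(0.36)) ≈ (0.7396, 0.7393)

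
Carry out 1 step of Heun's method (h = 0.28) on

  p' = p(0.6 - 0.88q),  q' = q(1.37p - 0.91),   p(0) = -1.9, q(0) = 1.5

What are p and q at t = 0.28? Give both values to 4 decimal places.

Heun on (p,q): k1 = f(t_n, state_n); k2 = f(t_n + h, state_n + h·k1); state_{n+1} = state_n + (h/2)·(k1 + k2).
0.000000: (-1.900000, 1.500000)
  k1 = (1.368000, -5.269500)
  predictor → (-1.516960, 0.024540)
  k2 = (-0.877417, -0.073331)
  → (-1.831318, 0.752004)
(p(0.28), q(0.28)) ≈ (-1.8313, 0.7520)

-1.8313, 0.7520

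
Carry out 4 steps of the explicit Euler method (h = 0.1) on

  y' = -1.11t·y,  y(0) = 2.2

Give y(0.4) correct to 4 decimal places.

Euler: y_{n+1} = y_n + h·f(t_n, y_n).
t=0.000000, y=2.200000: f=0.000000 → y ← 2.200000 + 0.1·0.000000 = 2.200000
t=0.100000, y=2.200000: f=-0.244200 → y ← 2.200000 + 0.1·(-0.244200) = 2.175580
t=0.200000, y=2.175580: f=-0.482979 → y ← 2.175580 + 0.1·(-0.482979) = 2.127282
t=0.300000, y=2.127282: f=-0.708385 → y ← 2.127282 + 0.1·(-0.708385) = 2.056444
y(0.4) ≈ 2.0564

2.0564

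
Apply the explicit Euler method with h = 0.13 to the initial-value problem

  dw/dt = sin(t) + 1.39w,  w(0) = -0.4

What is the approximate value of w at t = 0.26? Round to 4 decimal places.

Euler: w_{n+1} = w_n + h·f(t_n, w_n).
t=0.000000, w=-0.400000: f=-0.556000 → w ← -0.400000 + 0.13·(-0.556000) = -0.472280
t=0.130000, w=-0.472280: f=-0.526835 → w ← -0.472280 + 0.13·(-0.526835) = -0.540769
w(0.26) ≈ -0.5408

-0.5408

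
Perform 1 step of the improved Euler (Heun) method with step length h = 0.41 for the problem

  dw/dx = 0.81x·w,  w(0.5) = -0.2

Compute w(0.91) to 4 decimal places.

-0.2518

Heun: k1 = f(x_n, w_n); k2 = f(x_n + h, w_n + h·k1); w_{n+1} = w_n + (h/2)·(k1 + k2).
x=0.500000, w=-0.200000:
  k1 = f(0.500000, -0.200000) = -0.081000
  k2 = f(0.910000, -0.233210) = -0.171899
  w ← -0.200000 + (0.41/2)·(-0.081000 + (-0.171899)) = -0.251844
w(0.91) ≈ -0.2518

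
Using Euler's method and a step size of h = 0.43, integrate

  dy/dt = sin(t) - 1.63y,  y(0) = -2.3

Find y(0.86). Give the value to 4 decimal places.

-0.0265

Euler: y_{n+1} = y_n + h·f(t_n, y_n).
t=0.000000, y=-2.300000: f=3.749000 → y ← -2.300000 + 0.43·3.749000 = -0.687930
t=0.430000, y=-0.687930: f=1.538197 → y ← -0.687930 + 0.43·1.538197 = -0.026505
y(0.86) ≈ -0.0265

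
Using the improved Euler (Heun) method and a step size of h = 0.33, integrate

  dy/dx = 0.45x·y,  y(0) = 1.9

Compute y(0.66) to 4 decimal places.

Heun: k1 = f(x_n, y_n); k2 = f(x_n + h, y_n + h·k1); y_{n+1} = y_n + (h/2)·(k1 + k2).
x=0.000000, y=1.900000:
  k1 = f(0.000000, 1.900000) = 0.000000
  k2 = f(0.330000, 1.900000) = 0.282150
  y ← 1.900000 + (0.33/2)·(0.000000 + 0.282150) = 1.946555
x=0.330000, y=1.946555:
  k1 = f(0.330000, 1.946555) = 0.289063
  k2 = f(0.660000, 2.041946) = 0.606458
  y ← 1.946555 + (0.33/2)·(0.289063 + 0.606458) = 2.094316
y(0.66) ≈ 2.0943

2.0943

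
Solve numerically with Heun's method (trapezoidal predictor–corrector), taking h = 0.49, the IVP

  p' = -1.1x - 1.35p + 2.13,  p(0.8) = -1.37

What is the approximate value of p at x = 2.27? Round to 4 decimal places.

-0.1701

Heun: k1 = f(x_n, p_n); k2 = f(x_n + h, p_n + h·k1); p_{n+1} = p_n + (h/2)·(k1 + k2).
x=0.800000, p=-1.370000:
  k1 = f(0.800000, -1.370000) = 3.099500
  k2 = f(1.290000, 0.148755) = 0.510181
  p ← -1.370000 + (0.49/2)·(3.099500 + 0.510181) = -0.485628
x=1.290000, p=-0.485628:
  k1 = f(1.290000, -0.485628) = 1.366598
  k2 = f(1.780000, 0.184005) = -0.076407
  p ← -0.485628 + (0.49/2)·(1.366598 + (-0.076407)) = -0.169531
x=1.780000, p=-0.169531:
  k1 = f(1.780000, -0.169531) = 0.400867
  k2 = f(2.270000, 0.026894) = -0.403306
  p ← -0.169531 + (0.49/2)·(0.400867 + (-0.403306)) = -0.170129
p(2.27) ≈ -0.1701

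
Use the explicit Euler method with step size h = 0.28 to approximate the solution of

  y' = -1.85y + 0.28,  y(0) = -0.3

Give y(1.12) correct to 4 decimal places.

0.1270

Euler: y_{n+1} = y_n + h·f(x_n, y_n).
x=0.000000, y=-0.300000: f=0.835000 → y ← -0.300000 + 0.28·0.835000 = -0.066200
x=0.280000, y=-0.066200: f=0.402470 → y ← -0.066200 + 0.28·0.402470 = 0.046492
x=0.560000, y=0.046492: f=0.193991 → y ← 0.046492 + 0.28·0.193991 = 0.100809
x=0.840000, y=0.100809: f=0.093503 → y ← 0.100809 + 0.28·0.093503 = 0.126990
y(1.12) ≈ 0.1270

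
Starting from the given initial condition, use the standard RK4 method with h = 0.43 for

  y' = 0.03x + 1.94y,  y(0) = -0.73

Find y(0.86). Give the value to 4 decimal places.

-3.8377

RK4: k1 = f(x_n, y_n); k2 = f(x_n + h/2, y_n + (h/2)·k1); k3 = f(x_n + h/2, y_n + (h/2)·k2); k4 = f(x_n + h, y_n + h·k3); y_{n+1} = y_n + (h/6)·(k1 + 2k2 + 2k3 + k4).
x=0.000000, y=-0.730000:
  k1 = f(0.000000, -0.730000) = -1.416200
  k2 = f(0.215000, -1.034483) = -2.000447
  k3 = f(0.215000, -1.160096) = -2.244136
  k4 = f(0.430000, -1.694979) = -3.275359
  y ← -0.730000 + (0.43/6)·(k1 + 2k2 + 2k3 + k4) = -1.674619
x=0.430000, y=-1.674619:
  k1 = f(0.430000, -1.674619) = -3.235860
  k2 = f(0.645000, -2.370329) = -4.579088
  k3 = f(0.645000, -2.659122) = -5.139348
  k4 = f(0.860000, -3.884538) = -7.510204
  y ← -1.674619 + (0.43/6)·(k1 + 2k2 + 2k3 + k4) = -3.837729
y(0.86) ≈ -3.8377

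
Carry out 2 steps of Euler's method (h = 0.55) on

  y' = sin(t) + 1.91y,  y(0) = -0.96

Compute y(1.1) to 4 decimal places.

Euler: y_{n+1} = y_n + h·f(t_n, y_n).
t=0.000000, y=-0.960000: f=-1.833600 → y ← -0.960000 + 0.55·(-1.833600) = -1.968480
t=0.550000, y=-1.968480: f=-3.237110 → y ← -1.968480 + 0.55·(-3.237110) = -3.748890
y(1.1) ≈ -3.7489

-3.7489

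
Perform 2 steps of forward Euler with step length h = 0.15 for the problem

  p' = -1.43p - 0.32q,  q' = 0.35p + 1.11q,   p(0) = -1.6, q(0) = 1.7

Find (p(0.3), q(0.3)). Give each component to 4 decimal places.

Euler on (p,q): p_{n+1} = p_n + h·p', q_{n+1} = q_n + h·q'.
0.000000: (-1.600000, 1.700000); f=(1.744000, 1.327000) → (-1.338400, 1.899050)
0.150000: (-1.338400, 1.899050); f=(1.306216, 1.639506) → (-1.142468, 2.144976)
(p(0.3), q(0.3)) ≈ (-1.1425, 2.1450)

-1.1425, 2.1450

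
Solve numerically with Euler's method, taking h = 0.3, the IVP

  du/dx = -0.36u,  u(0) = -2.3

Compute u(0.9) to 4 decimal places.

-1.6324

Euler: u_{n+1} = u_n + h·f(x_n, u_n).
x=0.000000, u=-2.300000: f=0.828000 → u ← -2.300000 + 0.3·0.828000 = -2.051600
x=0.300000, u=-2.051600: f=0.738576 → u ← -2.051600 + 0.3·0.738576 = -1.830027
x=0.600000, u=-1.830027: f=0.658810 → u ← -1.830027 + 0.3·0.658810 = -1.632384
u(0.9) ≈ -1.6324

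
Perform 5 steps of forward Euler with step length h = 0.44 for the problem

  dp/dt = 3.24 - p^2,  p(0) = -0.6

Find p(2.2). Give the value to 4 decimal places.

1.7797

Euler: p_{n+1} = p_n + h·f(t_n, p_n).
t=0.000000, p=-0.600000: f=2.880000 → p ← -0.600000 + 0.44·2.880000 = 0.667200
t=0.440000, p=0.667200: f=2.794844 → p ← 0.667200 + 0.44·2.794844 = 1.896931
t=0.880000, p=1.896931: f=-0.358349 → p ← 1.896931 + 0.44·(-0.358349) = 1.739258
t=1.320000, p=1.739258: f=0.214982 → p ← 1.739258 + 0.44·0.214982 = 1.833850
t=1.760000, p=1.833850: f=-0.123006 → p ← 1.833850 + 0.44·(-0.123006) = 1.779727
p(2.2) ≈ 1.7797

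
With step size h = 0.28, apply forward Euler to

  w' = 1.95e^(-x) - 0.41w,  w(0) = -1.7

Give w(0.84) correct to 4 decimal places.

Euler: w_{n+1} = w_n + h·f(x_n, w_n).
x=0.000000, w=-1.700000: f=2.647000 → w ← -1.700000 + 0.28·2.647000 = -0.958840
x=0.280000, w=-0.958840: f=1.866903 → w ← -0.958840 + 0.28·1.866903 = -0.436107
x=0.560000, w=-0.436107: f=1.292662 → w ← -0.436107 + 0.28·1.292662 = -0.074162
w(0.84) ≈ -0.0742

-0.0742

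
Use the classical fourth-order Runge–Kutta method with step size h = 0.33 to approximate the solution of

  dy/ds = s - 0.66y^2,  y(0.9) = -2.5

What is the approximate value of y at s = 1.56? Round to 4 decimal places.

-33.2785

RK4: k1 = f(s_n, y_n); k2 = f(s_n + h/2, y_n + (h/2)·k1); k3 = f(s_n + h/2, y_n + (h/2)·k2); k4 = f(s_n + h, y_n + h·k3); y_{n+1} = y_n + (h/6)·(k1 + 2k2 + 2k3 + k4).
s=0.900000, y=-2.500000:
  k1 = f(0.900000, -2.500000) = -3.225000
  k2 = f(1.065000, -3.032125) = -5.002896
  k3 = f(1.065000, -3.325478) = -6.233810
  k4 = f(1.230000, -4.557157) = -12.476671
  y ← -2.500000 + (0.33/6)·(k1 + 2k2 + 2k3 + k4) = -4.599630
s=1.230000, y=-4.599630:
  k1 = f(1.230000, -4.599630) = -12.733351
  k2 = f(1.395000, -6.700632) = -28.237993
  k3 = f(1.395000, -9.258898) = -55.184952
  k4 = f(1.560000, -22.810664) = -341.855415
  y ← -4.599630 + (0.33/6)·(k1 + 2k2 + 2k3 + k4) = -33.278536
y(1.56) ≈ -33.2785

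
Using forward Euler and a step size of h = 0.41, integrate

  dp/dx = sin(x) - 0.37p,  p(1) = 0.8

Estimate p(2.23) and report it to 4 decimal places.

1.4773

Euler: p_{n+1} = p_n + h·f(x_n, p_n).
x=1.000000, p=0.800000: f=0.545471 → p ← 0.800000 + 0.41·0.545471 = 1.023643
x=1.410000, p=1.023643: f=0.608352 → p ← 1.023643 + 0.41·0.608352 = 1.273067
x=1.820000, p=1.273067: f=0.498074 → p ← 1.273067 + 0.41·0.498074 = 1.477278
p(2.23) ≈ 1.4773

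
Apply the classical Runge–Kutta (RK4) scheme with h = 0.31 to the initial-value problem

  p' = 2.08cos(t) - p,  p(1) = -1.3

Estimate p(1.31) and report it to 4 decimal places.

RK4: k1 = f(t_n, p_n); k2 = f(t_n + h/2, p_n + (h/2)·k1); k3 = f(t_n + h/2, p_n + (h/2)·k2); k4 = f(t_n + h, p_n + h·k3); p_{n+1} = p_n + (h/6)·(k1 + 2k2 + 2k3 + k4).
t=1.000000, p=-1.300000:
  k1 = f(1.000000, -1.300000) = 2.423829
  k2 = f(1.155000, -0.924307) = 1.764457
  k3 = f(1.155000, -1.026509) = 1.866660
  k4 = f(1.310000, -0.721335) = 1.257664
  p ← -1.300000 + (0.31/6)·(k1 + 2k2 + 2k3 + k4) = -0.734574
p(1.31) ≈ -0.7346

-0.7346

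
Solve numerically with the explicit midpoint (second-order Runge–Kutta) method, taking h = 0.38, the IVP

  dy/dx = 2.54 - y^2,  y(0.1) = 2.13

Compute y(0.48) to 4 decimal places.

1.9307

Midpoint: k1 = f(x_n, y_n); k2 = f(x_n + h/2, y_n + (h/2)·k1); y_{n+1} = y_n + h·k2.
x=0.100000, y=2.130000:
  k1 = f(0.100000, 2.130000) = -1.996900
  k2 = f(0.290000, 1.750589) = -0.524562
  y ← 2.130000 + 0.38·(-0.524562) = 1.930666
y(0.48) ≈ 1.9307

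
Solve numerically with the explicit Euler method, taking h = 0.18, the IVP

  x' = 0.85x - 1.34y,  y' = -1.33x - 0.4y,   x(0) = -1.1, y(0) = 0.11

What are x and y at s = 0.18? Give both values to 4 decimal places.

Euler on (x,y): x_{n+1} = x_n + h·x', y_{n+1} = y_n + h·y'.
0.000000: (-1.100000, 0.110000); f=(-1.082400, 1.419000) → (-1.294832, 0.365420)
(x(0.18), y(0.18)) ≈ (-1.2948, 0.3654)

-1.2948, 0.3654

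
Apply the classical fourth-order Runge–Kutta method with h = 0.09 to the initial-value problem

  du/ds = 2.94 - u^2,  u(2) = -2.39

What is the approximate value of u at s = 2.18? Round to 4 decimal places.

RK4: k1 = f(s_n, u_n); k2 = f(s_n + h/2, u_n + (h/2)·k1); k3 = f(s_n + h/2, u_n + (h/2)·k2); k4 = f(s_n + h, u_n + h·k3); u_{n+1} = u_n + (h/6)·(k1 + 2k2 + 2k3 + k4).
s=2.000000, u=-2.390000:
  k1 = f(2.000000, -2.390000) = -2.772100
  k2 = f(2.045000, -2.514744) = -3.383940
  k3 = f(2.045000, -2.542277) = -3.523174
  k4 = f(2.090000, -2.707086) = -4.388313
  u ← -2.390000 + (0.09/6)·(k1 + 2k2 + 2k3 + k4) = -2.704620
s=2.090000, u=-2.704620:
  k1 = f(2.090000, -2.704620) = -4.374967
  k2 = f(2.135000, -2.901493) = -5.478662
  k3 = f(2.135000, -2.951159) = -5.769342
  k4 = f(2.180000, -3.223860) = -7.453276
  u ← -2.704620 + (0.09/6)·(k1 + 2k2 + 2k3 + k4) = -3.219483
u(2.18) ≈ -3.2195

-3.2195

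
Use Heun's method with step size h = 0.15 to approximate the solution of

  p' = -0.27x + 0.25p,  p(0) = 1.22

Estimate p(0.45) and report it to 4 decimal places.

Heun: k1 = f(x_n, p_n); k2 = f(x_n + h, p_n + h·k1); p_{n+1} = p_n + (h/2)·(k1 + k2).
x=0.000000, p=1.220000:
  k1 = f(0.000000, 1.220000) = 0.305000
  k2 = f(0.150000, 1.265750) = 0.275938
  p ← 1.220000 + (0.15/2)·(0.305000 + 0.275938) = 1.263570
x=0.150000, p=1.263570:
  k1 = f(0.150000, 1.263570) = 0.275393
  k2 = f(0.300000, 1.304879) = 0.245220
  p ← 1.263570 + (0.15/2)·(0.275393 + 0.245220) = 1.302616
x=0.300000, p=1.302616:
  k1 = f(0.300000, 1.302616) = 0.244654
  k2 = f(0.450000, 1.339314) = 0.213329
  p ← 1.302616 + (0.15/2)·(0.244654 + 0.213329) = 1.336965
p(0.45) ≈ 1.3370

1.3370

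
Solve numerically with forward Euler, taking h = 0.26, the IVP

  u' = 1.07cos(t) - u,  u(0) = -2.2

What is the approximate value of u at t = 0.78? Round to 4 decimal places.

Euler: u_{n+1} = u_n + h·f(t_n, u_n).
t=0.000000, u=-2.200000: f=3.270000 → u ← -2.200000 + 0.26·3.270000 = -1.349800
t=0.260000, u=-1.349800: f=2.383837 → u ← -1.349800 + 0.26·2.383837 = -0.730002
t=0.520000, u=-0.730002: f=1.658569 → u ← -0.730002 + 0.26·1.658569 = -0.298774
u(0.78) ≈ -0.2988

-0.2988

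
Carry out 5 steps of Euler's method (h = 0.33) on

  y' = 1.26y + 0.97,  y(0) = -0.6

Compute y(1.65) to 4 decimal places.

Euler: y_{n+1} = y_n + h·f(x_n, y_n).
x=0.000000, y=-0.600000: f=0.214000 → y ← -0.600000 + 0.33·0.214000 = -0.529380
x=0.330000, y=-0.529380: f=0.302981 → y ← -0.529380 + 0.33·0.302981 = -0.429396
x=0.660000, y=-0.429396: f=0.428961 → y ← -0.429396 + 0.33·0.428961 = -0.287839
x=0.990000, y=-0.287839: f=0.607323 → y ← -0.287839 + 0.33·0.607323 = -0.087423
x=1.320000, y=-0.087423: f=0.859847 → y ← -0.087423 + 0.33·0.859847 = 0.196327
y(1.65) ≈ 0.1963

0.1963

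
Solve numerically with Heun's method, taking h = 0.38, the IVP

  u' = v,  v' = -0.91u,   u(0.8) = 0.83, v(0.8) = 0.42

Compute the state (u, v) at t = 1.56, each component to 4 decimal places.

Heun on (u,v): k1 = f(t_n, state_n); k2 = f(t_n + h, state_n + h·k1); state_{n+1} = state_n + (h/2)·(k1 + k2).
0.800000: (0.830000, 0.420000)
  k1 = (0.420000, -0.755300)
  predictor → (0.989600, 0.132986)
  k2 = (0.132986, -0.900536)
  → (0.935067, 0.105391)
1.180000: (0.935067, 0.105391)
  k1 = (0.105391, -0.850911)
  predictor → (0.975116, -0.217955)
  k2 = (-0.217955, -0.887356)
  → (0.913680, -0.224880)
(u(1.56), v(1.56)) ≈ (0.9137, -0.2249)

0.9137, -0.2249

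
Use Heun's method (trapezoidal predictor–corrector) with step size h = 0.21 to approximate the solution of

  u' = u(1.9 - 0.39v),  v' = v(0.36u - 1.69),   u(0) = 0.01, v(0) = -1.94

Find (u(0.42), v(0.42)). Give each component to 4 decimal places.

0.0269, -0.9749

Heun on (u,v): k1 = f(x_n, state_n); k2 = f(x_n + h, state_n + h·k1); state_{n+1} = state_n + (h/2)·(k1 + k2).
0.000000: (0.010000, -1.940000)
  k1 = (0.026566, 3.271616)
  predictor → (0.015579, -1.252961)
  k2 = (0.037213, 2.110476)
  → (0.016697, -1.374880)
0.210000: (0.016697, -1.374880)
  k1 = (0.040677, 2.315284)
  predictor → (0.025239, -0.888671)
  k2 = (0.056701, 1.493779)
  → (0.026921, -0.974929)
(u(0.42), v(0.42)) ≈ (0.0269, -0.9749)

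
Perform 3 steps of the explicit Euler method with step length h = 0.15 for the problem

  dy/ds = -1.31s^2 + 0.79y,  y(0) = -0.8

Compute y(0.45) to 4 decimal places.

-1.1421

Euler: y_{n+1} = y_n + h·f(s_n, y_n).
s=0.000000, y=-0.800000: f=-0.632000 → y ← -0.800000 + 0.15·(-0.632000) = -0.894800
s=0.150000, y=-0.894800: f=-0.736367 → y ← -0.894800 + 0.15·(-0.736367) = -1.005255
s=0.300000, y=-1.005255: f=-0.912051 → y ← -1.005255 + 0.15·(-0.912051) = -1.142063
y(0.45) ≈ -1.1421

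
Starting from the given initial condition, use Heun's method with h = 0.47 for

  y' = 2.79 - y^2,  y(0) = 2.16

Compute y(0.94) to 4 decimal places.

Heun: k1 = f(t_n, y_n); k2 = f(t_n + h, y_n + h·k1); y_{n+1} = y_n + (h/2)·(k1 + k2).
t=0.000000, y=2.160000:
  k1 = f(0.000000, 2.160000) = -1.875600
  k2 = f(0.470000, 1.278468) = 1.155520
  y ← 2.160000 + (0.47/2)·(-1.875600 + 1.155520) = 1.990781
t=0.470000, y=1.990781:
  k1 = f(0.470000, 1.990781) = -1.173209
  k2 = f(0.940000, 1.439373) = 0.718206
  y ← 1.990781 + (0.47/2)·(-1.173209 + 0.718206) = 1.883855
y(0.94) ≈ 1.8839

1.8839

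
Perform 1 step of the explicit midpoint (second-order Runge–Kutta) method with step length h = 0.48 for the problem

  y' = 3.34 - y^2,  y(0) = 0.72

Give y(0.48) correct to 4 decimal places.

Midpoint: k1 = f(x_n, y_n); k2 = f(x_n + h/2, y_n + (h/2)·k1); y_{n+1} = y_n + h·k2.
x=0.000000, y=0.720000:
  k1 = f(0.000000, 0.720000) = 2.821600
  k2 = f(0.240000, 1.397184) = 1.387877
  y ← 0.720000 + 0.48·1.387877 = 1.386181
y(0.48) ≈ 1.3862

1.3862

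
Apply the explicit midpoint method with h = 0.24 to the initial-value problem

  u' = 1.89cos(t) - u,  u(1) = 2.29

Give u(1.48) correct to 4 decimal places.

1.6348

Midpoint: k1 = f(t_n, u_n); k2 = f(t_n + h/2, u_n + (h/2)·k1); u_{n+1} = u_n + h·k2.
t=1.000000, u=2.290000:
  k1 = f(1.000000, 2.290000) = -1.268829
  k2 = f(1.120000, 2.137741) = -1.314301
  u ← 2.290000 + 0.24·(-1.314301) = 1.974568
t=1.240000, u=1.974568:
  k1 = f(1.240000, 1.974568) = -1.360703
  k2 = f(1.360000, 1.811283) = -1.415822
  u ← 1.974568 + 0.24·(-1.415822) = 1.634770
u(1.48) ≈ 1.6348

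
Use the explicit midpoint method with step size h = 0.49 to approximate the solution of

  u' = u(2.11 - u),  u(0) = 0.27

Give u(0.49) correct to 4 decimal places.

0.5998

Midpoint: k1 = f(t_n, u_n); k2 = f(t_n + h/2, u_n + (h/2)·k1); u_{n+1} = u_n + h·k2.
t=0.000000, u=0.270000:
  k1 = f(0.000000, 0.270000) = 0.496800
  k2 = f(0.245000, 0.391716) = 0.673079
  u ← 0.270000 + 0.49·0.673079 = 0.599809
u(0.49) ≈ 0.5998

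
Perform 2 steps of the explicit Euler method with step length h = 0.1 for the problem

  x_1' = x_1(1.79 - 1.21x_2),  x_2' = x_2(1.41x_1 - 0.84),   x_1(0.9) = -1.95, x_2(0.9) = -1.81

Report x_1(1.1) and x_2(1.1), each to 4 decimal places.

-3.5968, -0.6168

Euler on (x_1,x_2): x_1_{n+1} = x_1_n + h·x_1', x_2_{n+1} = x_2_n + h·x_2'.
0.900000: (-1.950000, -1.810000); f=(-7.761195, 6.496995) → (-2.726120, -1.160300)
1.000000: (-2.726120, -1.160300); f=(-8.707126, 5.434649) → (-3.596832, -0.616836)
(x_1(1.1), x_2(1.1)) ≈ (-3.5968, -0.6168)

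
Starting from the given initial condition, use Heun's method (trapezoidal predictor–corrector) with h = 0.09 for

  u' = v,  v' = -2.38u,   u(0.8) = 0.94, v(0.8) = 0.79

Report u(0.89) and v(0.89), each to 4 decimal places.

1.0020, 0.5810

Heun on (u,v): k1 = f(t_n, state_n); k2 = f(t_n + h, state_n + h·k1); state_{n+1} = state_n + (h/2)·(k1 + k2).
0.800000: (0.940000, 0.790000)
  k1 = (0.790000, -2.237200)
  predictor → (1.011100, 0.588652)
  k2 = (0.588652, -2.406418)
  → (1.002039, 0.581037)
(u(0.89), v(0.89)) ≈ (1.0020, 0.5810)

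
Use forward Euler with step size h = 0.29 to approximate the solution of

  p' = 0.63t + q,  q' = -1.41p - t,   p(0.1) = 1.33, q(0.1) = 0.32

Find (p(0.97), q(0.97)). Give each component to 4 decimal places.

1.2862, -1.7408

Euler on (p,q): p_{n+1} = p_n + h·p', q_{n+1} = q_n + h·q'.
0.100000: (1.330000, 0.320000); f=(0.383000, -1.975300) → (1.441070, -0.252837)
0.390000: (1.441070, -0.252837); f=(-0.007137, -2.421909) → (1.439000, -0.955191)
0.680000: (1.439000, -0.955191); f=(-0.526791, -2.708990) → (1.286231, -1.740798)
(p(0.97), q(0.97)) ≈ (1.2862, -1.7408)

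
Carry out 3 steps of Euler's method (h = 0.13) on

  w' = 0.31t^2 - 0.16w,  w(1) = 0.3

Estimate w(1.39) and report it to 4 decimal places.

Euler: w_{n+1} = w_n + h·f(t_n, w_n).
t=1.000000, w=0.300000: f=0.262000 → w ← 0.300000 + 0.13·0.262000 = 0.334060
t=1.130000, w=0.334060: f=0.342389 → w ← 0.334060 + 0.13·0.342389 = 0.378571
t=1.260000, w=0.378571: f=0.431585 → w ← 0.378571 + 0.13·0.431585 = 0.434677
w(1.39) ≈ 0.4347

0.4347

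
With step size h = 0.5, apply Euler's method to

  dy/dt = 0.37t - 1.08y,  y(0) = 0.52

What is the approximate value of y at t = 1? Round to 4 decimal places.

0.2025

Euler: y_{n+1} = y_n + h·f(t_n, y_n).
t=0.000000, y=0.520000: f=-0.561600 → y ← 0.520000 + 0.5·(-0.561600) = 0.239200
t=0.500000, y=0.239200: f=-0.073336 → y ← 0.239200 + 0.5·(-0.073336) = 0.202532
y(1) ≈ 0.2025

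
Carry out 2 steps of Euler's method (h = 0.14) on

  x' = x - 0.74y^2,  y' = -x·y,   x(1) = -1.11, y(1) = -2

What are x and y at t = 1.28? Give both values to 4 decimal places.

Euler on (x,y): x_{n+1} = x_n + h·x', y_{n+1} = y_n + h·y'.
1.000000: (-1.110000, -2.000000); f=(-4.070000, -2.220000) → (-1.679800, -2.310800)
1.140000: (-1.679800, -2.310800); f=(-5.631250, -3.881682) → (-2.468175, -2.854235)
(x(1.28), y(1.28)) ≈ (-2.4682, -2.8542)

-2.4682, -2.8542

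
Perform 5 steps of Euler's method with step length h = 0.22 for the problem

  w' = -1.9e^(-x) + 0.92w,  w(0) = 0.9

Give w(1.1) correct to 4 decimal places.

-0.0173

Euler: w_{n+1} = w_n + h·f(x_n, w_n).
x=0.000000, w=0.900000: f=-1.072000 → w ← 0.900000 + 0.22·(-1.072000) = 0.664160
x=0.220000, w=0.664160: f=-0.913759 → w ← 0.664160 + 0.22·(-0.913759) = 0.463133
x=0.440000, w=0.463133: f=-0.797587 → w ← 0.463133 + 0.22·(-0.797587) = 0.287664
x=0.660000, w=0.287664: f=-0.717367 → w ← 0.287664 + 0.22·(-0.717367) = 0.129843
x=0.880000, w=0.129843: f=-0.668632 → w ← 0.129843 + 0.22·(-0.668632) = -0.017256
w(1.1) ≈ -0.0173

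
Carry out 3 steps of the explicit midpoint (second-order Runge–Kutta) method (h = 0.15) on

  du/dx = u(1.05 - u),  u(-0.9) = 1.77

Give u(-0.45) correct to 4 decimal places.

1.4120

Midpoint: k1 = f(x_n, u_n); k2 = f(x_n + h/2, u_n + (h/2)·k1); u_{n+1} = u_n + h·k2.
x=-0.900000, u=1.770000:
  k1 = f(-0.900000, 1.770000) = -1.274400
  k2 = f(-0.825000, 1.674420) = -1.045541
  u ← 1.770000 + 0.15·(-1.045541) = 1.613169
x=-0.750000, u=1.613169:
  k1 = f(-0.750000, 1.613169) = -0.908486
  k2 = f(-0.675000, 1.545032) = -0.764841
  u ← 1.613169 + 0.15·(-0.764841) = 1.498443
x=-0.600000, u=1.498443:
  k1 = f(-0.600000, 1.498443) = -0.671966
  k2 = f(-0.525000, 1.448045) = -0.576388
  u ← 1.498443 + 0.15·(-0.576388) = 1.411985
u(-0.45) ≈ 1.4120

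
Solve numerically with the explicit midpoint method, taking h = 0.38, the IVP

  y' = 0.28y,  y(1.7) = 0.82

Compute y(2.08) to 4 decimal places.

0.9119

Midpoint: k1 = f(x_n, y_n); k2 = f(x_n + h/2, y_n + (h/2)·k1); y_{n+1} = y_n + h·k2.
x=1.700000, y=0.820000:
  k1 = f(1.700000, 0.820000) = 0.229600
  k2 = f(1.890000, 0.863624) = 0.241815
  y ← 0.820000 + 0.38·0.241815 = 0.911890
y(2.08) ≈ 0.9119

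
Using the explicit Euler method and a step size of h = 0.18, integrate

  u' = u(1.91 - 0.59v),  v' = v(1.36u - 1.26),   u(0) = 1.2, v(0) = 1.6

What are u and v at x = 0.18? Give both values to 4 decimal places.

1.4087, 1.7071

Euler on (u,v): u_{n+1} = u_n + h·u', v_{n+1} = v_n + h·v'.
0.000000: (1.200000, 1.600000); f=(1.159200, 0.595200) → (1.408656, 1.707136)
(u(0.18), v(0.18)) ≈ (1.4087, 1.7071)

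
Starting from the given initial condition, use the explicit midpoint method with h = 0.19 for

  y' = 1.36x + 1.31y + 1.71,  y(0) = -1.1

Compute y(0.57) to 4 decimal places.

-0.5976

Midpoint: k1 = f(x_n, y_n); k2 = f(x_n + h/2, y_n + (h/2)·k1); y_{n+1} = y_n + h·k2.
x=0.000000, y=-1.100000:
  k1 = f(0.000000, -1.100000) = 0.269000
  k2 = f(0.095000, -1.074445) = 0.431677
  y ← -1.100000 + 0.19·0.431677 = -1.017981
x=0.190000, y=-1.017981:
  k1 = f(0.190000, -1.017981) = 0.634844
  k2 = f(0.285000, -0.957671) = 0.843051
  y ← -1.017981 + 0.19·0.843051 = -0.857802
x=0.380000, y=-0.857802:
  k1 = f(0.380000, -0.857802) = 1.103080
  k2 = f(0.475000, -0.753009) = 1.369558
  y ← -0.857802 + 0.19·1.369558 = -0.597586
y(0.57) ≈ -0.5976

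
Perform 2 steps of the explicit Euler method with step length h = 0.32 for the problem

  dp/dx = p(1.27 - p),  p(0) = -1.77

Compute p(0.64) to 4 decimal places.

-8.8127

Euler: p_{n+1} = p_n + h·f(x_n, p_n).
x=0.000000, p=-1.770000: f=-5.380800 → p ← -1.770000 + 0.32·(-5.380800) = -3.491856
x=0.320000, p=-3.491856: f=-16.627715 → p ← -3.491856 + 0.32·(-16.627715) = -8.812725
p(0.64) ≈ -8.8127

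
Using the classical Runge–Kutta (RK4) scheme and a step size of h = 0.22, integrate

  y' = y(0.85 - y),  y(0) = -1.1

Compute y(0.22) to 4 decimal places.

RK4: k1 = f(t_n, y_n); k2 = f(t_n + h/2, y_n + (h/2)·k1); k3 = f(t_n + h/2, y_n + (h/2)·k2); k4 = f(t_n + h, y_n + h·k3); y_{n+1} = y_n + (h/6)·(k1 + 2k2 + 2k3 + k4).
t=0.000000, y=-1.100000:
  k1 = f(0.000000, -1.100000) = -2.145000
  k2 = f(0.110000, -1.335950) = -2.920320
  k3 = f(0.110000, -1.421235) = -3.227959
  k4 = f(0.220000, -1.810151) = -4.815275
  y ← -1.100000 + (0.22/6)·(k1 + 2k2 + 2k3 + k4) = -1.806084
y(0.22) ≈ -1.8061

-1.8061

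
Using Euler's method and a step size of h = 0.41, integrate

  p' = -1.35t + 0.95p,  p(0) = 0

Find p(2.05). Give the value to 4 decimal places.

-3.3388

Euler: p_{n+1} = p_n + h·f(t_n, p_n).
t=0.000000, p=0.000000: f=0.000000 → p ← 0.000000 + 0.41·0.000000 = 0.000000
t=0.410000, p=0.000000: f=-0.553500 → p ← 0.000000 + 0.41·(-0.553500) = -0.226935
t=0.820000, p=-0.226935: f=-1.322588 → p ← -0.226935 + 0.41·(-1.322588) = -0.769196
t=1.230000, p=-0.769196: f=-2.391236 → p ← -0.769196 + 0.41·(-2.391236) = -1.749603
t=1.640000, p=-1.749603: f=-3.876123 → p ← -1.749603 + 0.41·(-3.876123) = -3.338814
p(2.05) ≈ -3.3388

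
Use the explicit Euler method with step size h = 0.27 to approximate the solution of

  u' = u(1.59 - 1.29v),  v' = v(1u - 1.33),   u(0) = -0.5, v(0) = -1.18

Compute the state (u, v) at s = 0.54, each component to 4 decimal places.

Euler on (u,v): u_{n+1} = u_n + h·u', v_{n+1} = v_n + h·v'.
0.000000: (-0.500000, -1.180000); f=(-1.556100, 2.159400) → (-0.920147, -0.596962)
0.270000: (-0.920147, -0.596962); f=(-2.171621, 1.343252) → (-1.506485, -0.234284)
(u(0.54), v(0.54)) ≈ (-1.5065, -0.2343)

-1.5065, -0.2343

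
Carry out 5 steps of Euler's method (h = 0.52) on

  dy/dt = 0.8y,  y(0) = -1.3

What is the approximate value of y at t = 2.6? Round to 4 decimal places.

Euler: y_{n+1} = y_n + h·f(t_n, y_n).
t=0.000000, y=-1.300000: f=-1.040000 → y ← -1.300000 + 0.52·(-1.040000) = -1.840800
t=0.520000, y=-1.840800: f=-1.472640 → y ← -1.840800 + 0.52·(-1.472640) = -2.606573
t=1.040000, y=-2.606573: f=-2.085258 → y ← -2.606573 + 0.52·(-2.085258) = -3.690907
t=1.560000, y=-3.690907: f=-2.952726 → y ← -3.690907 + 0.52·(-2.952726) = -5.226324
t=2.080000, y=-5.226324: f=-4.181060 → y ← -5.226324 + 0.52·(-4.181060) = -7.400475
y(2.6) ≈ -7.4005

-7.4005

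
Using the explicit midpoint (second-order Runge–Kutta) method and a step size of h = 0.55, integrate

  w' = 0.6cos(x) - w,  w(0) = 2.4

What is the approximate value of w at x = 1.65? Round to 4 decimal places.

0.7148

Midpoint: k1 = f(x_n, w_n); k2 = f(x_n + h/2, w_n + (h/2)·k1); w_{n+1} = w_n + h·k2.
x=0.000000, w=2.400000:
  k1 = f(0.000000, 2.400000) = -1.800000
  k2 = f(0.275000, 1.905000) = -1.327545
  w ← 2.400000 + 0.55·(-1.327545) = 1.669850
x=0.550000, w=1.669850:
  k1 = f(0.550000, 1.669850) = -1.158336
  k2 = f(0.825000, 1.351308) = -0.944174
  w ← 1.669850 + 0.55·(-0.944174) = 1.150555
x=1.100000, w=1.150555:
  k1 = f(1.100000, 1.150555) = -0.878397
  k2 = f(1.375000, 0.908996) = -0.792267
  w ← 1.150555 + 0.55·(-0.792267) = 0.714808
w(1.65) ≈ 0.7148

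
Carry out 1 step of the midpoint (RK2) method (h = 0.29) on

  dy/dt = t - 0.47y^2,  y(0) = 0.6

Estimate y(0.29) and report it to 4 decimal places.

Midpoint: k1 = f(t_n, y_n); k2 = f(t_n + h/2, y_n + (h/2)·k1); y_{n+1} = y_n + h·k2.
t=0.000000, y=0.600000:
  k1 = f(0.000000, 0.600000) = -0.169200
  k2 = f(0.145000, 0.575466) = -0.010646
  y ← 0.600000 + 0.29·(-0.010646) = 0.596913
y(0.29) ≈ 0.5969

0.5969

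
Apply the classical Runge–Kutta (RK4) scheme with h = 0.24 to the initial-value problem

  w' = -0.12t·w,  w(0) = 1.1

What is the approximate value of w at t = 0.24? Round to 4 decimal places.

RK4: k1 = f(t_n, w_n); k2 = f(t_n + h/2, w_n + (h/2)·k1); k3 = f(t_n + h/2, w_n + (h/2)·k2); k4 = f(t_n + h, w_n + h·k3); w_{n+1} = w_n + (h/6)·(k1 + 2k2 + 2k3 + k4).
t=0.000000, w=1.100000:
  k1 = f(0.000000, 1.100000) = 0.000000
  k2 = f(0.120000, 1.100000) = -0.015840
  k3 = f(0.120000, 1.098099) = -0.015813
  k4 = f(0.240000, 1.096205) = -0.031571
  w ← 1.100000 + (0.24/6)·(k1 + 2k2 + 2k3 + k4) = 1.096205
w(0.24) ≈ 1.0962

1.0962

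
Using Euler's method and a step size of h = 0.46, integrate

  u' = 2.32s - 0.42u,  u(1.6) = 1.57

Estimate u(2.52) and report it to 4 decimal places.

4.5980

Euler: u_{n+1} = u_n + h·f(s_n, u_n).
s=1.600000, u=1.570000: f=3.052600 → u ← 1.570000 + 0.46·3.052600 = 2.974196
s=2.060000, u=2.974196: f=3.530038 → u ← 2.974196 + 0.46·3.530038 = 4.598013
u(2.52) ≈ 4.5980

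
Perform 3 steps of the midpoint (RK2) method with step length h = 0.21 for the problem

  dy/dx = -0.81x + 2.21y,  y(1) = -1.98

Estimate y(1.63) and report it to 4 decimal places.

Midpoint: k1 = f(x_n, y_n); k2 = f(x_n + h/2, y_n + (h/2)·k1); y_{n+1} = y_n + h·k2.
x=1.000000, y=-1.980000:
  k1 = f(1.000000, -1.980000) = -5.185800
  k2 = f(1.105000, -2.524509) = -6.474215
  y ← -1.980000 + 0.21·(-6.474215) = -3.339585
x=1.210000, y=-3.339585:
  k1 = f(1.210000, -3.339585) = -8.360583
  k2 = f(1.315000, -4.217446) = -10.385706
  y ← -3.339585 + 0.21·(-10.385706) = -5.520583
x=1.420000, y=-5.520583:
  k1 = f(1.420000, -5.520583) = -13.350689
  k2 = f(1.525000, -6.922406) = -16.533767
  y ← -5.520583 + 0.21·(-16.533767) = -8.992675
y(1.63) ≈ -8.9927

-8.9927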